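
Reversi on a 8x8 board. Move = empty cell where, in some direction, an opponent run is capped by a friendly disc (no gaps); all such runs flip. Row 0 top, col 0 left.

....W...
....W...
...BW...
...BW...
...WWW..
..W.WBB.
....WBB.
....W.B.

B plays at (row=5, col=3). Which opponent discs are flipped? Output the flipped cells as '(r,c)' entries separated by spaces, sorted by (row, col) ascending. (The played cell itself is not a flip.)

Dir NW: first cell '.' (not opp) -> no flip
Dir N: opp run (4,3) capped by B -> flip
Dir NE: opp run (4,4), next='.' -> no flip
Dir W: opp run (5,2), next='.' -> no flip
Dir E: opp run (5,4) capped by B -> flip
Dir SW: first cell '.' (not opp) -> no flip
Dir S: first cell '.' (not opp) -> no flip
Dir SE: opp run (6,4), next='.' -> no flip

Answer: (4,3) (5,4)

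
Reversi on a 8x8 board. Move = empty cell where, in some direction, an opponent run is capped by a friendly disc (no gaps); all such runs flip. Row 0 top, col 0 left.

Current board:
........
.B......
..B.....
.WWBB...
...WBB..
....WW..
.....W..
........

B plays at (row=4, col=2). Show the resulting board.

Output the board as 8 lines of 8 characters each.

Place B at (4,2); scan 8 dirs for brackets.
Dir NW: opp run (3,1), next='.' -> no flip
Dir N: opp run (3,2) capped by B -> flip
Dir NE: first cell 'B' (not opp) -> no flip
Dir W: first cell '.' (not opp) -> no flip
Dir E: opp run (4,3) capped by B -> flip
Dir SW: first cell '.' (not opp) -> no flip
Dir S: first cell '.' (not opp) -> no flip
Dir SE: first cell '.' (not opp) -> no flip
All flips: (3,2) (4,3)

Answer: ........
.B......
..B.....
.WBBB...
..BBBB..
....WW..
.....W..
........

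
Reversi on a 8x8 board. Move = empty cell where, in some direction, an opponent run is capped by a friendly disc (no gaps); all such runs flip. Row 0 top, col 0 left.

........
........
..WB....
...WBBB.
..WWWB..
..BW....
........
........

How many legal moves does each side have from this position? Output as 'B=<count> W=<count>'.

-- B to move --
(1,1): no bracket -> illegal
(1,2): no bracket -> illegal
(1,3): no bracket -> illegal
(2,1): flips 1 -> legal
(2,4): no bracket -> illegal
(3,1): no bracket -> illegal
(3,2): flips 2 -> legal
(4,1): flips 3 -> legal
(5,1): no bracket -> illegal
(5,4): flips 2 -> legal
(5,5): no bracket -> illegal
(6,2): flips 2 -> legal
(6,3): flips 3 -> legal
(6,4): no bracket -> illegal
B mobility = 6
-- W to move --
(1,2): no bracket -> illegal
(1,3): flips 1 -> legal
(1,4): no bracket -> illegal
(2,4): flips 2 -> legal
(2,5): flips 1 -> legal
(2,6): flips 1 -> legal
(2,7): no bracket -> illegal
(3,2): no bracket -> illegal
(3,7): flips 3 -> legal
(4,1): no bracket -> illegal
(4,6): flips 1 -> legal
(4,7): no bracket -> illegal
(5,1): flips 1 -> legal
(5,4): no bracket -> illegal
(5,5): no bracket -> illegal
(5,6): no bracket -> illegal
(6,1): flips 1 -> legal
(6,2): flips 1 -> legal
(6,3): no bracket -> illegal
W mobility = 9

Answer: B=6 W=9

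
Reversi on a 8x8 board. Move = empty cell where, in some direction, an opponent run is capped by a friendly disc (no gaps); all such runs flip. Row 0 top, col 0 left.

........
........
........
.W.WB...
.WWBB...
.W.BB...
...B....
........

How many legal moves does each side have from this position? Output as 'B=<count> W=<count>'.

Answer: B=5 W=5

Derivation:
-- B to move --
(2,0): flips 2 -> legal
(2,1): no bracket -> illegal
(2,2): flips 1 -> legal
(2,3): flips 1 -> legal
(2,4): no bracket -> illegal
(3,0): no bracket -> illegal
(3,2): flips 1 -> legal
(4,0): flips 2 -> legal
(5,0): no bracket -> illegal
(5,2): no bracket -> illegal
(6,0): no bracket -> illegal
(6,1): no bracket -> illegal
(6,2): no bracket -> illegal
B mobility = 5
-- W to move --
(2,3): no bracket -> illegal
(2,4): no bracket -> illegal
(2,5): no bracket -> illegal
(3,2): no bracket -> illegal
(3,5): flips 1 -> legal
(4,5): flips 2 -> legal
(5,2): no bracket -> illegal
(5,5): flips 1 -> legal
(6,2): no bracket -> illegal
(6,4): flips 1 -> legal
(6,5): no bracket -> illegal
(7,2): no bracket -> illegal
(7,3): flips 3 -> legal
(7,4): no bracket -> illegal
W mobility = 5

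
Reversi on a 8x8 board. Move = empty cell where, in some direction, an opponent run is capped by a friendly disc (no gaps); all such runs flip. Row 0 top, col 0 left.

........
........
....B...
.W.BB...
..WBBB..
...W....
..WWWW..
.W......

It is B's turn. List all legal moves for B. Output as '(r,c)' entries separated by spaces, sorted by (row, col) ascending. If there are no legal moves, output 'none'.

(2,0): no bracket -> illegal
(2,1): no bracket -> illegal
(2,2): no bracket -> illegal
(3,0): no bracket -> illegal
(3,2): no bracket -> illegal
(4,0): no bracket -> illegal
(4,1): flips 1 -> legal
(5,1): flips 1 -> legal
(5,2): no bracket -> illegal
(5,4): no bracket -> illegal
(5,5): no bracket -> illegal
(5,6): no bracket -> illegal
(6,0): no bracket -> illegal
(6,1): no bracket -> illegal
(6,6): no bracket -> illegal
(7,0): no bracket -> illegal
(7,2): no bracket -> illegal
(7,3): flips 2 -> legal
(7,4): no bracket -> illegal
(7,5): no bracket -> illegal
(7,6): no bracket -> illegal

Answer: (4,1) (5,1) (7,3)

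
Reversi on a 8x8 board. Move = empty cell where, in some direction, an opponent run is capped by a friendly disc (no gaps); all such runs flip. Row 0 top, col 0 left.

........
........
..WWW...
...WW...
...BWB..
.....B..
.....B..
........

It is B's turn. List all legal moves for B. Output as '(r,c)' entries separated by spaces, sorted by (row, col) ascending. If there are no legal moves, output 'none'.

Answer: (1,1) (1,2) (1,3) (2,5)

Derivation:
(1,1): flips 3 -> legal
(1,2): flips 2 -> legal
(1,3): flips 2 -> legal
(1,4): no bracket -> illegal
(1,5): no bracket -> illegal
(2,1): no bracket -> illegal
(2,5): flips 1 -> legal
(3,1): no bracket -> illegal
(3,2): no bracket -> illegal
(3,5): no bracket -> illegal
(4,2): no bracket -> illegal
(5,3): no bracket -> illegal
(5,4): no bracket -> illegal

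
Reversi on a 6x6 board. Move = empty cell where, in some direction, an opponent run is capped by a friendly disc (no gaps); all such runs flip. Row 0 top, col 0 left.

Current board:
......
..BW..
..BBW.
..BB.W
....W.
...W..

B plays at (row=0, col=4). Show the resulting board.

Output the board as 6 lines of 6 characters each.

Answer: ....B.
..BB..
..BBW.
..BB.W
....W.
...W..

Derivation:
Place B at (0,4); scan 8 dirs for brackets.
Dir NW: edge -> no flip
Dir N: edge -> no flip
Dir NE: edge -> no flip
Dir W: first cell '.' (not opp) -> no flip
Dir E: first cell '.' (not opp) -> no flip
Dir SW: opp run (1,3) capped by B -> flip
Dir S: first cell '.' (not opp) -> no flip
Dir SE: first cell '.' (not opp) -> no flip
All flips: (1,3)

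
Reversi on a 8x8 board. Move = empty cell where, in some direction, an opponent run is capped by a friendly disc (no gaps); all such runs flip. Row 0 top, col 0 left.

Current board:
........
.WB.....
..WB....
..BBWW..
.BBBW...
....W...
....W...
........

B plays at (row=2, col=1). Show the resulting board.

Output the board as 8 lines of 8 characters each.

Answer: ........
.WB.....
.BBB....
..BBWW..
.BBBW...
....W...
....W...
........

Derivation:
Place B at (2,1); scan 8 dirs for brackets.
Dir NW: first cell '.' (not opp) -> no flip
Dir N: opp run (1,1), next='.' -> no flip
Dir NE: first cell 'B' (not opp) -> no flip
Dir W: first cell '.' (not opp) -> no flip
Dir E: opp run (2,2) capped by B -> flip
Dir SW: first cell '.' (not opp) -> no flip
Dir S: first cell '.' (not opp) -> no flip
Dir SE: first cell 'B' (not opp) -> no flip
All flips: (2,2)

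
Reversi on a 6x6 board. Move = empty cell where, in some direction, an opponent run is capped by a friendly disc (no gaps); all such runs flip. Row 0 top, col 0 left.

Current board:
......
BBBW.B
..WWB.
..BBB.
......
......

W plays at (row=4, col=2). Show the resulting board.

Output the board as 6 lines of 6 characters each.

Place W at (4,2); scan 8 dirs for brackets.
Dir NW: first cell '.' (not opp) -> no flip
Dir N: opp run (3,2) capped by W -> flip
Dir NE: opp run (3,3) (2,4) (1,5), next=edge -> no flip
Dir W: first cell '.' (not opp) -> no flip
Dir E: first cell '.' (not opp) -> no flip
Dir SW: first cell '.' (not opp) -> no flip
Dir S: first cell '.' (not opp) -> no flip
Dir SE: first cell '.' (not opp) -> no flip
All flips: (3,2)

Answer: ......
BBBW.B
..WWB.
..WBB.
..W...
......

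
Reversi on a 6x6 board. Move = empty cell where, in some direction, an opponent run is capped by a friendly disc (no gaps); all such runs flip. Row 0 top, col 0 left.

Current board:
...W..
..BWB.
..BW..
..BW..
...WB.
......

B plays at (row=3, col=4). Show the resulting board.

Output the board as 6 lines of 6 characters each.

Answer: ...W..
..BWB.
..BB..
..BBB.
...WB.
......

Derivation:
Place B at (3,4); scan 8 dirs for brackets.
Dir NW: opp run (2,3) capped by B -> flip
Dir N: first cell '.' (not opp) -> no flip
Dir NE: first cell '.' (not opp) -> no flip
Dir W: opp run (3,3) capped by B -> flip
Dir E: first cell '.' (not opp) -> no flip
Dir SW: opp run (4,3), next='.' -> no flip
Dir S: first cell 'B' (not opp) -> no flip
Dir SE: first cell '.' (not opp) -> no flip
All flips: (2,3) (3,3)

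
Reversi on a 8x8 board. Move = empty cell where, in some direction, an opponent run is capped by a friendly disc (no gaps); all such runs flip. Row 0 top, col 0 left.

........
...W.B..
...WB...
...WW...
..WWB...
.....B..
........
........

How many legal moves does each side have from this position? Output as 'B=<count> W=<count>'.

-- B to move --
(0,2): flips 1 -> legal
(0,3): no bracket -> illegal
(0,4): no bracket -> illegal
(1,2): no bracket -> illegal
(1,4): no bracket -> illegal
(2,2): flips 2 -> legal
(2,5): no bracket -> illegal
(3,1): no bracket -> illegal
(3,2): no bracket -> illegal
(3,5): no bracket -> illegal
(4,1): flips 2 -> legal
(4,5): no bracket -> illegal
(5,1): flips 2 -> legal
(5,2): no bracket -> illegal
(5,3): no bracket -> illegal
(5,4): no bracket -> illegal
B mobility = 4
-- W to move --
(0,4): no bracket -> illegal
(0,5): no bracket -> illegal
(0,6): flips 2 -> legal
(1,4): flips 1 -> legal
(1,6): no bracket -> illegal
(2,5): flips 1 -> legal
(2,6): no bracket -> illegal
(3,5): flips 1 -> legal
(4,5): flips 1 -> legal
(4,6): no bracket -> illegal
(5,3): no bracket -> illegal
(5,4): flips 1 -> legal
(5,6): no bracket -> illegal
(6,4): no bracket -> illegal
(6,5): no bracket -> illegal
(6,6): flips 2 -> legal
W mobility = 7

Answer: B=4 W=7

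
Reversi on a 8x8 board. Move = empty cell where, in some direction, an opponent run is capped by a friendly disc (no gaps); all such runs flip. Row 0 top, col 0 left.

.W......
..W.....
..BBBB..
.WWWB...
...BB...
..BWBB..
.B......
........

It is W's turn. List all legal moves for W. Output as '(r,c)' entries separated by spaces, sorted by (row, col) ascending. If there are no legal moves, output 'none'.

(1,1): flips 1 -> legal
(1,3): flips 2 -> legal
(1,4): flips 1 -> legal
(1,5): flips 1 -> legal
(1,6): no bracket -> illegal
(2,1): no bracket -> illegal
(2,6): no bracket -> illegal
(3,5): flips 2 -> legal
(3,6): no bracket -> illegal
(4,1): no bracket -> illegal
(4,2): no bracket -> illegal
(4,5): flips 2 -> legal
(4,6): no bracket -> illegal
(5,0): no bracket -> illegal
(5,1): flips 1 -> legal
(5,6): flips 2 -> legal
(6,0): no bracket -> illegal
(6,2): no bracket -> illegal
(6,3): no bracket -> illegal
(6,4): no bracket -> illegal
(6,5): flips 2 -> legal
(6,6): flips 2 -> legal
(7,0): no bracket -> illegal
(7,1): no bracket -> illegal
(7,2): no bracket -> illegal

Answer: (1,1) (1,3) (1,4) (1,5) (3,5) (4,5) (5,1) (5,6) (6,5) (6,6)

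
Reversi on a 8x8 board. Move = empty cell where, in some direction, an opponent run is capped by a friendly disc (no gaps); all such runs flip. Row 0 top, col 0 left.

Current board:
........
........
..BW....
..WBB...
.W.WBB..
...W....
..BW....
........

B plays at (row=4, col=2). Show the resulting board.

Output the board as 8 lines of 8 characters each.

Answer: ........
........
..BW....
..BBB...
.WBBBB..
...W....
..BW....
........

Derivation:
Place B at (4,2); scan 8 dirs for brackets.
Dir NW: first cell '.' (not opp) -> no flip
Dir N: opp run (3,2) capped by B -> flip
Dir NE: first cell 'B' (not opp) -> no flip
Dir W: opp run (4,1), next='.' -> no flip
Dir E: opp run (4,3) capped by B -> flip
Dir SW: first cell '.' (not opp) -> no flip
Dir S: first cell '.' (not opp) -> no flip
Dir SE: opp run (5,3), next='.' -> no flip
All flips: (3,2) (4,3)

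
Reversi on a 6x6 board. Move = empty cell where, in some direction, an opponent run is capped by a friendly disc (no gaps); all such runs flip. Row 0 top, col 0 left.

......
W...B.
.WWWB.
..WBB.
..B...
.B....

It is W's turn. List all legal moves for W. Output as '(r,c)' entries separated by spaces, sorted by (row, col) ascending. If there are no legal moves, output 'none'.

Answer: (0,5) (2,5) (3,5) (4,3) (4,4) (4,5) (5,2)

Derivation:
(0,3): no bracket -> illegal
(0,4): no bracket -> illegal
(0,5): flips 1 -> legal
(1,3): no bracket -> illegal
(1,5): no bracket -> illegal
(2,5): flips 1 -> legal
(3,1): no bracket -> illegal
(3,5): flips 2 -> legal
(4,0): no bracket -> illegal
(4,1): no bracket -> illegal
(4,3): flips 1 -> legal
(4,4): flips 1 -> legal
(4,5): flips 1 -> legal
(5,0): no bracket -> illegal
(5,2): flips 1 -> legal
(5,3): no bracket -> illegal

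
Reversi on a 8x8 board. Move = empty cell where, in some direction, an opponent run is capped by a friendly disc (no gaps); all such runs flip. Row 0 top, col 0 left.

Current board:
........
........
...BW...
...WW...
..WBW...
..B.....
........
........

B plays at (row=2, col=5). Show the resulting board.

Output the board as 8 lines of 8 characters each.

Answer: ........
........
...BBB..
...WB...
..WBW...
..B.....
........
........

Derivation:
Place B at (2,5); scan 8 dirs for brackets.
Dir NW: first cell '.' (not opp) -> no flip
Dir N: first cell '.' (not opp) -> no flip
Dir NE: first cell '.' (not opp) -> no flip
Dir W: opp run (2,4) capped by B -> flip
Dir E: first cell '.' (not opp) -> no flip
Dir SW: opp run (3,4) capped by B -> flip
Dir S: first cell '.' (not opp) -> no flip
Dir SE: first cell '.' (not opp) -> no flip
All flips: (2,4) (3,4)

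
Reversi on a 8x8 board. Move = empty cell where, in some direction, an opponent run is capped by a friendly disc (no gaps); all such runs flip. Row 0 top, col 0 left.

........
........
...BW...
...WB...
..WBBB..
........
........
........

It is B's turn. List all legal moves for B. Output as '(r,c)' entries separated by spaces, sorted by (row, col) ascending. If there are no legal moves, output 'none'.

(1,3): no bracket -> illegal
(1,4): flips 1 -> legal
(1,5): no bracket -> illegal
(2,2): flips 1 -> legal
(2,5): flips 1 -> legal
(3,1): no bracket -> illegal
(3,2): flips 1 -> legal
(3,5): no bracket -> illegal
(4,1): flips 1 -> legal
(5,1): no bracket -> illegal
(5,2): no bracket -> illegal
(5,3): no bracket -> illegal

Answer: (1,4) (2,2) (2,5) (3,2) (4,1)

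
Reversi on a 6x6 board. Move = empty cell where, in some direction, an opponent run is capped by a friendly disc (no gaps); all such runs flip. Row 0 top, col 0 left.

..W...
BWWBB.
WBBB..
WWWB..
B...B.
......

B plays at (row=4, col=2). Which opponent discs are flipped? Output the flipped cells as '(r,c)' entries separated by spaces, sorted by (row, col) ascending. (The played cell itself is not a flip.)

Dir NW: opp run (3,1) (2,0), next=edge -> no flip
Dir N: opp run (3,2) capped by B -> flip
Dir NE: first cell 'B' (not opp) -> no flip
Dir W: first cell '.' (not opp) -> no flip
Dir E: first cell '.' (not opp) -> no flip
Dir SW: first cell '.' (not opp) -> no flip
Dir S: first cell '.' (not opp) -> no flip
Dir SE: first cell '.' (not opp) -> no flip

Answer: (3,2)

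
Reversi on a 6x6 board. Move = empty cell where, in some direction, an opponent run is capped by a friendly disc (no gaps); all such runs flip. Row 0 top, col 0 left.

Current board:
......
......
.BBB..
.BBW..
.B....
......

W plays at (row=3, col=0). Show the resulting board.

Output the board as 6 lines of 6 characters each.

Answer: ......
......
.BBB..
WWWW..
.B....
......

Derivation:
Place W at (3,0); scan 8 dirs for brackets.
Dir NW: edge -> no flip
Dir N: first cell '.' (not opp) -> no flip
Dir NE: opp run (2,1), next='.' -> no flip
Dir W: edge -> no flip
Dir E: opp run (3,1) (3,2) capped by W -> flip
Dir SW: edge -> no flip
Dir S: first cell '.' (not opp) -> no flip
Dir SE: opp run (4,1), next='.' -> no flip
All flips: (3,1) (3,2)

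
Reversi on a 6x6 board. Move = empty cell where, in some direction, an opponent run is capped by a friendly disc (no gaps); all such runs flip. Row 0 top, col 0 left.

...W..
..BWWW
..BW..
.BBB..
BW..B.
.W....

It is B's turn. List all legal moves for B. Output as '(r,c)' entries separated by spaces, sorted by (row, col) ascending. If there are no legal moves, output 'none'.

Answer: (0,4) (0,5) (2,4) (3,4) (4,2) (5,0)

Derivation:
(0,2): no bracket -> illegal
(0,4): flips 1 -> legal
(0,5): flips 2 -> legal
(2,4): flips 1 -> legal
(2,5): no bracket -> illegal
(3,0): no bracket -> illegal
(3,4): flips 1 -> legal
(4,2): flips 1 -> legal
(5,0): flips 1 -> legal
(5,2): no bracket -> illegal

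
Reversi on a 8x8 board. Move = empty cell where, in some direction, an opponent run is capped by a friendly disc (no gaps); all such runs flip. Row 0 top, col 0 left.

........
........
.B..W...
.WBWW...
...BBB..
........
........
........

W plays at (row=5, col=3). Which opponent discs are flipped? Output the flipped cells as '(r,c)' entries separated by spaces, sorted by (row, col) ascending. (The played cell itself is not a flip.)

Dir NW: first cell '.' (not opp) -> no flip
Dir N: opp run (4,3) capped by W -> flip
Dir NE: opp run (4,4), next='.' -> no flip
Dir W: first cell '.' (not opp) -> no flip
Dir E: first cell '.' (not opp) -> no flip
Dir SW: first cell '.' (not opp) -> no flip
Dir S: first cell '.' (not opp) -> no flip
Dir SE: first cell '.' (not opp) -> no flip

Answer: (4,3)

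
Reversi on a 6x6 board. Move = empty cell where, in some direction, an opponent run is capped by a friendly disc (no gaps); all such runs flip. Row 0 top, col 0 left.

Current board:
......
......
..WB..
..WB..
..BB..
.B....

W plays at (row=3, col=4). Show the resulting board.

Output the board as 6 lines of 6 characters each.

Place W at (3,4); scan 8 dirs for brackets.
Dir NW: opp run (2,3), next='.' -> no flip
Dir N: first cell '.' (not opp) -> no flip
Dir NE: first cell '.' (not opp) -> no flip
Dir W: opp run (3,3) capped by W -> flip
Dir E: first cell '.' (not opp) -> no flip
Dir SW: opp run (4,3), next='.' -> no flip
Dir S: first cell '.' (not opp) -> no flip
Dir SE: first cell '.' (not opp) -> no flip
All flips: (3,3)

Answer: ......
......
..WB..
..WWW.
..BB..
.B....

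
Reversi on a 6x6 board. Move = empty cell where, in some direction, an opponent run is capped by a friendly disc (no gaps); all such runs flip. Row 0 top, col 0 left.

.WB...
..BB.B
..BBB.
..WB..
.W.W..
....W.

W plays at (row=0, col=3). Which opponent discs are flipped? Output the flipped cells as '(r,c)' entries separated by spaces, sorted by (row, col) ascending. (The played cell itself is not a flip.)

Dir NW: edge -> no flip
Dir N: edge -> no flip
Dir NE: edge -> no flip
Dir W: opp run (0,2) capped by W -> flip
Dir E: first cell '.' (not opp) -> no flip
Dir SW: opp run (1,2), next='.' -> no flip
Dir S: opp run (1,3) (2,3) (3,3) capped by W -> flip
Dir SE: first cell '.' (not opp) -> no flip

Answer: (0,2) (1,3) (2,3) (3,3)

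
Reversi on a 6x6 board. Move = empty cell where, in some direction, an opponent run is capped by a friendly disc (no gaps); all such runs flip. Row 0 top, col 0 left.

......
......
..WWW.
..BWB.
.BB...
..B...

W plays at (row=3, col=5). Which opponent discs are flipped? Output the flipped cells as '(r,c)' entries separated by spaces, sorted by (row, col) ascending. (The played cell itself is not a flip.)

Dir NW: first cell 'W' (not opp) -> no flip
Dir N: first cell '.' (not opp) -> no flip
Dir NE: edge -> no flip
Dir W: opp run (3,4) capped by W -> flip
Dir E: edge -> no flip
Dir SW: first cell '.' (not opp) -> no flip
Dir S: first cell '.' (not opp) -> no flip
Dir SE: edge -> no flip

Answer: (3,4)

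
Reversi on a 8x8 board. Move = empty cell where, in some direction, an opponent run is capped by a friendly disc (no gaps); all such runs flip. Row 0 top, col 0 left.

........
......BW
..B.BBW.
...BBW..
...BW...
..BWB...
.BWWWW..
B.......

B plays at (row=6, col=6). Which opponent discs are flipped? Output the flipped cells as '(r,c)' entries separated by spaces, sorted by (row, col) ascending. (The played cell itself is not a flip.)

Dir NW: first cell '.' (not opp) -> no flip
Dir N: first cell '.' (not opp) -> no flip
Dir NE: first cell '.' (not opp) -> no flip
Dir W: opp run (6,5) (6,4) (6,3) (6,2) capped by B -> flip
Dir E: first cell '.' (not opp) -> no flip
Dir SW: first cell '.' (not opp) -> no flip
Dir S: first cell '.' (not opp) -> no flip
Dir SE: first cell '.' (not opp) -> no flip

Answer: (6,2) (6,3) (6,4) (6,5)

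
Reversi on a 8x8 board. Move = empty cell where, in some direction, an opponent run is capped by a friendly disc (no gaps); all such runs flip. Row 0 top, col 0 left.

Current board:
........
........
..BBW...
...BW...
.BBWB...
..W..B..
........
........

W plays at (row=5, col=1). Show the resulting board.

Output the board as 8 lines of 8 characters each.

Place W at (5,1); scan 8 dirs for brackets.
Dir NW: first cell '.' (not opp) -> no flip
Dir N: opp run (4,1), next='.' -> no flip
Dir NE: opp run (4,2) (3,3) capped by W -> flip
Dir W: first cell '.' (not opp) -> no flip
Dir E: first cell 'W' (not opp) -> no flip
Dir SW: first cell '.' (not opp) -> no flip
Dir S: first cell '.' (not opp) -> no flip
Dir SE: first cell '.' (not opp) -> no flip
All flips: (3,3) (4,2)

Answer: ........
........
..BBW...
...WW...
.BWWB...
.WW..B..
........
........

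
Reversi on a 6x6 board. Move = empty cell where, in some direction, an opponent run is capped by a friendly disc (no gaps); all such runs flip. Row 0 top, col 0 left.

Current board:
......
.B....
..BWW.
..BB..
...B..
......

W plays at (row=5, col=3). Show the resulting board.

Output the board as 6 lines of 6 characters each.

Place W at (5,3); scan 8 dirs for brackets.
Dir NW: first cell '.' (not opp) -> no flip
Dir N: opp run (4,3) (3,3) capped by W -> flip
Dir NE: first cell '.' (not opp) -> no flip
Dir W: first cell '.' (not opp) -> no flip
Dir E: first cell '.' (not opp) -> no flip
Dir SW: edge -> no flip
Dir S: edge -> no flip
Dir SE: edge -> no flip
All flips: (3,3) (4,3)

Answer: ......
.B....
..BWW.
..BW..
...W..
...W..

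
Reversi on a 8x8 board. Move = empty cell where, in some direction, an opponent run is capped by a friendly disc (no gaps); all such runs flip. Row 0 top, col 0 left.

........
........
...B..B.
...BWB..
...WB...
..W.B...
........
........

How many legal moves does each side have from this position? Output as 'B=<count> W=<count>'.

-- B to move --
(2,4): flips 1 -> legal
(2,5): no bracket -> illegal
(3,2): flips 1 -> legal
(4,1): no bracket -> illegal
(4,2): flips 1 -> legal
(4,5): flips 1 -> legal
(5,1): no bracket -> illegal
(5,3): flips 1 -> legal
(6,1): no bracket -> illegal
(6,2): no bracket -> illegal
(6,3): no bracket -> illegal
B mobility = 5
-- W to move --
(1,2): flips 1 -> legal
(1,3): flips 2 -> legal
(1,4): no bracket -> illegal
(1,5): no bracket -> illegal
(1,6): no bracket -> illegal
(1,7): no bracket -> illegal
(2,2): no bracket -> illegal
(2,4): no bracket -> illegal
(2,5): no bracket -> illegal
(2,7): no bracket -> illegal
(3,2): flips 1 -> legal
(3,6): flips 1 -> legal
(3,7): no bracket -> illegal
(4,2): no bracket -> illegal
(4,5): flips 1 -> legal
(4,6): no bracket -> illegal
(5,3): no bracket -> illegal
(5,5): no bracket -> illegal
(6,3): no bracket -> illegal
(6,4): flips 2 -> legal
(6,5): flips 1 -> legal
W mobility = 7

Answer: B=5 W=7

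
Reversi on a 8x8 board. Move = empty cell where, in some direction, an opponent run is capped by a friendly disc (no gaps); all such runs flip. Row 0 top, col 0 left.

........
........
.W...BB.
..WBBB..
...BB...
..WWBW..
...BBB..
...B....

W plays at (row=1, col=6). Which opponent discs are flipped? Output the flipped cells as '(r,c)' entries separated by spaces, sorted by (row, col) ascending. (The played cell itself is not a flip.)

Dir NW: first cell '.' (not opp) -> no flip
Dir N: first cell '.' (not opp) -> no flip
Dir NE: first cell '.' (not opp) -> no flip
Dir W: first cell '.' (not opp) -> no flip
Dir E: first cell '.' (not opp) -> no flip
Dir SW: opp run (2,5) (3,4) (4,3) capped by W -> flip
Dir S: opp run (2,6), next='.' -> no flip
Dir SE: first cell '.' (not opp) -> no flip

Answer: (2,5) (3,4) (4,3)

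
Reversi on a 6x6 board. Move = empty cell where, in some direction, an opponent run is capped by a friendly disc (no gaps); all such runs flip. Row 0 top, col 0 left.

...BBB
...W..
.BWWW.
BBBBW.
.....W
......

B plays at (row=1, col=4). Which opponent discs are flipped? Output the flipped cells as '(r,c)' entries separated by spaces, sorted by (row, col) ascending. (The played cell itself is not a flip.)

Dir NW: first cell 'B' (not opp) -> no flip
Dir N: first cell 'B' (not opp) -> no flip
Dir NE: first cell 'B' (not opp) -> no flip
Dir W: opp run (1,3), next='.' -> no flip
Dir E: first cell '.' (not opp) -> no flip
Dir SW: opp run (2,3) capped by B -> flip
Dir S: opp run (2,4) (3,4), next='.' -> no flip
Dir SE: first cell '.' (not opp) -> no flip

Answer: (2,3)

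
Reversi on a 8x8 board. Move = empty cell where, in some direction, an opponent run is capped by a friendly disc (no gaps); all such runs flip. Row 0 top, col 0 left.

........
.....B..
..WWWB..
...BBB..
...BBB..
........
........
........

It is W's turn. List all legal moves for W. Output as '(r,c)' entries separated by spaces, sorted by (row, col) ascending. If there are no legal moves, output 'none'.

(0,4): no bracket -> illegal
(0,5): no bracket -> illegal
(0,6): flips 1 -> legal
(1,4): no bracket -> illegal
(1,6): no bracket -> illegal
(2,6): flips 1 -> legal
(3,2): no bracket -> illegal
(3,6): no bracket -> illegal
(4,2): flips 1 -> legal
(4,6): flips 1 -> legal
(5,2): no bracket -> illegal
(5,3): flips 2 -> legal
(5,4): flips 2 -> legal
(5,5): flips 2 -> legal
(5,6): flips 2 -> legal

Answer: (0,6) (2,6) (4,2) (4,6) (5,3) (5,4) (5,5) (5,6)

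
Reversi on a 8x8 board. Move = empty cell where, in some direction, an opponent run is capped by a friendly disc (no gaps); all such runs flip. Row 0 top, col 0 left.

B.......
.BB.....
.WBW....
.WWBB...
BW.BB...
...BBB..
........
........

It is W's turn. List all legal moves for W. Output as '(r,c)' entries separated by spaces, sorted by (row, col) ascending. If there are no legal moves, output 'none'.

Answer: (0,1) (0,2) (0,3) (1,3) (3,5) (4,5) (6,3) (6,5)

Derivation:
(0,1): flips 2 -> legal
(0,2): flips 2 -> legal
(0,3): flips 1 -> legal
(1,0): no bracket -> illegal
(1,3): flips 1 -> legal
(2,0): no bracket -> illegal
(2,4): no bracket -> illegal
(2,5): no bracket -> illegal
(3,0): no bracket -> illegal
(3,5): flips 2 -> legal
(4,2): no bracket -> illegal
(4,5): flips 1 -> legal
(4,6): no bracket -> illegal
(5,0): no bracket -> illegal
(5,1): no bracket -> illegal
(5,2): no bracket -> illegal
(5,6): no bracket -> illegal
(6,2): no bracket -> illegal
(6,3): flips 3 -> legal
(6,4): no bracket -> illegal
(6,5): flips 2 -> legal
(6,6): no bracket -> illegal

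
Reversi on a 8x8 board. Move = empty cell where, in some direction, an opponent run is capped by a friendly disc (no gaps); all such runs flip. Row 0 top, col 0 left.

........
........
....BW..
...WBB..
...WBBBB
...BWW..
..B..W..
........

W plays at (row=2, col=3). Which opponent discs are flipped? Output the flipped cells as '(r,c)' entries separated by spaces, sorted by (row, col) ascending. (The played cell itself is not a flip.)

Answer: (2,4)

Derivation:
Dir NW: first cell '.' (not opp) -> no flip
Dir N: first cell '.' (not opp) -> no flip
Dir NE: first cell '.' (not opp) -> no flip
Dir W: first cell '.' (not opp) -> no flip
Dir E: opp run (2,4) capped by W -> flip
Dir SW: first cell '.' (not opp) -> no flip
Dir S: first cell 'W' (not opp) -> no flip
Dir SE: opp run (3,4) (4,5), next='.' -> no flip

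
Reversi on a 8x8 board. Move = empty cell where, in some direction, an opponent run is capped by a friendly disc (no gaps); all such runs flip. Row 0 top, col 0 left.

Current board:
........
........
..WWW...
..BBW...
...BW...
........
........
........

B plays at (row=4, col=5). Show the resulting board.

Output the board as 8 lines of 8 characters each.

Answer: ........
........
..WWW...
..BBW...
...BBB..
........
........
........

Derivation:
Place B at (4,5); scan 8 dirs for brackets.
Dir NW: opp run (3,4) (2,3), next='.' -> no flip
Dir N: first cell '.' (not opp) -> no flip
Dir NE: first cell '.' (not opp) -> no flip
Dir W: opp run (4,4) capped by B -> flip
Dir E: first cell '.' (not opp) -> no flip
Dir SW: first cell '.' (not opp) -> no flip
Dir S: first cell '.' (not opp) -> no flip
Dir SE: first cell '.' (not opp) -> no flip
All flips: (4,4)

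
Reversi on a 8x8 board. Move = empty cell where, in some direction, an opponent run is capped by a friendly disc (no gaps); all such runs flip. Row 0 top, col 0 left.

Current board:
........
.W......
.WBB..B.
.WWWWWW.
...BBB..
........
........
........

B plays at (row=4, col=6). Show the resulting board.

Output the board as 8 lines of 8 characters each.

Answer: ........
.W......
.WBB..B.
.WWWWWB.
...BBBB.
........
........
........

Derivation:
Place B at (4,6); scan 8 dirs for brackets.
Dir NW: opp run (3,5), next='.' -> no flip
Dir N: opp run (3,6) capped by B -> flip
Dir NE: first cell '.' (not opp) -> no flip
Dir W: first cell 'B' (not opp) -> no flip
Dir E: first cell '.' (not opp) -> no flip
Dir SW: first cell '.' (not opp) -> no flip
Dir S: first cell '.' (not opp) -> no flip
Dir SE: first cell '.' (not opp) -> no flip
All flips: (3,6)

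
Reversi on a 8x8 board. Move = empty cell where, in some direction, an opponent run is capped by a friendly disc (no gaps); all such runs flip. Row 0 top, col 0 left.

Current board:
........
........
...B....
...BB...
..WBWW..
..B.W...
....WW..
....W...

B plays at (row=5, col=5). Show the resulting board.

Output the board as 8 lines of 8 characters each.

Place B at (5,5); scan 8 dirs for brackets.
Dir NW: opp run (4,4) capped by B -> flip
Dir N: opp run (4,5), next='.' -> no flip
Dir NE: first cell '.' (not opp) -> no flip
Dir W: opp run (5,4), next='.' -> no flip
Dir E: first cell '.' (not opp) -> no flip
Dir SW: opp run (6,4), next='.' -> no flip
Dir S: opp run (6,5), next='.' -> no flip
Dir SE: first cell '.' (not opp) -> no flip
All flips: (4,4)

Answer: ........
........
...B....
...BB...
..WBBW..
..B.WB..
....WW..
....W...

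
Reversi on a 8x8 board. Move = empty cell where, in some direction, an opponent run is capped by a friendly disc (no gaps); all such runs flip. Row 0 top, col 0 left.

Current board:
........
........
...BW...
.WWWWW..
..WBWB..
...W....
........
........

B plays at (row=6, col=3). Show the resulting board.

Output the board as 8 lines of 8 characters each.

Place B at (6,3); scan 8 dirs for brackets.
Dir NW: first cell '.' (not opp) -> no flip
Dir N: opp run (5,3) capped by B -> flip
Dir NE: first cell '.' (not opp) -> no flip
Dir W: first cell '.' (not opp) -> no flip
Dir E: first cell '.' (not opp) -> no flip
Dir SW: first cell '.' (not opp) -> no flip
Dir S: first cell '.' (not opp) -> no flip
Dir SE: first cell '.' (not opp) -> no flip
All flips: (5,3)

Answer: ........
........
...BW...
.WWWWW..
..WBWB..
...B....
...B....
........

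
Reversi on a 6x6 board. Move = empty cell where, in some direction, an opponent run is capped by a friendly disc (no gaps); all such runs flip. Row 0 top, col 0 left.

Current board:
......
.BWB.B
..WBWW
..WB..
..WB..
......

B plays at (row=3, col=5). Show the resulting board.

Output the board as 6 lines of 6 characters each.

Answer: ......
.BWB.B
..WBBB
..WB.B
..WB..
......

Derivation:
Place B at (3,5); scan 8 dirs for brackets.
Dir NW: opp run (2,4) capped by B -> flip
Dir N: opp run (2,5) capped by B -> flip
Dir NE: edge -> no flip
Dir W: first cell '.' (not opp) -> no flip
Dir E: edge -> no flip
Dir SW: first cell '.' (not opp) -> no flip
Dir S: first cell '.' (not opp) -> no flip
Dir SE: edge -> no flip
All flips: (2,4) (2,5)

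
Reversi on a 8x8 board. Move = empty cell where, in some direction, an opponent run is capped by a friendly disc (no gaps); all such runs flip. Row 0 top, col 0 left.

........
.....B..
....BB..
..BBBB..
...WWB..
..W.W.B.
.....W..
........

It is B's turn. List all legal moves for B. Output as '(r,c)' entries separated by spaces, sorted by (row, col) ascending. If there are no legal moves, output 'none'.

Answer: (4,2) (5,3) (5,5) (6,1) (6,3) (6,4) (7,4) (7,6)

Derivation:
(4,1): no bracket -> illegal
(4,2): flips 2 -> legal
(5,1): no bracket -> illegal
(5,3): flips 2 -> legal
(5,5): flips 1 -> legal
(6,1): flips 2 -> legal
(6,2): no bracket -> illegal
(6,3): flips 1 -> legal
(6,4): flips 2 -> legal
(6,6): no bracket -> illegal
(7,4): flips 1 -> legal
(7,5): no bracket -> illegal
(7,6): flips 3 -> legal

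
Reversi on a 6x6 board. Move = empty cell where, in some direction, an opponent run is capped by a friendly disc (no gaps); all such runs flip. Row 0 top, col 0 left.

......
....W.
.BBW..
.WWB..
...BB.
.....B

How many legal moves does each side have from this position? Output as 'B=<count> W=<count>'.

Answer: B=6 W=8

Derivation:
-- B to move --
(0,3): no bracket -> illegal
(0,4): no bracket -> illegal
(0,5): no bracket -> illegal
(1,2): no bracket -> illegal
(1,3): flips 1 -> legal
(1,5): no bracket -> illegal
(2,0): no bracket -> illegal
(2,4): flips 1 -> legal
(2,5): no bracket -> illegal
(3,0): flips 2 -> legal
(3,4): no bracket -> illegal
(4,0): flips 1 -> legal
(4,1): flips 1 -> legal
(4,2): flips 1 -> legal
B mobility = 6
-- W to move --
(1,0): flips 1 -> legal
(1,1): flips 1 -> legal
(1,2): flips 1 -> legal
(1,3): flips 1 -> legal
(2,0): flips 2 -> legal
(2,4): no bracket -> illegal
(3,0): no bracket -> illegal
(3,4): flips 1 -> legal
(3,5): no bracket -> illegal
(4,2): no bracket -> illegal
(4,5): no bracket -> illegal
(5,2): no bracket -> illegal
(5,3): flips 2 -> legal
(5,4): flips 1 -> legal
W mobility = 8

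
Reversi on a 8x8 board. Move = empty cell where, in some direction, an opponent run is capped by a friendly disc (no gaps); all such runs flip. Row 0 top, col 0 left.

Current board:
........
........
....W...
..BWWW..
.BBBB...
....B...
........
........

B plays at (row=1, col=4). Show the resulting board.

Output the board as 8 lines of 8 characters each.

Place B at (1,4); scan 8 dirs for brackets.
Dir NW: first cell '.' (not opp) -> no flip
Dir N: first cell '.' (not opp) -> no flip
Dir NE: first cell '.' (not opp) -> no flip
Dir W: first cell '.' (not opp) -> no flip
Dir E: first cell '.' (not opp) -> no flip
Dir SW: first cell '.' (not opp) -> no flip
Dir S: opp run (2,4) (3,4) capped by B -> flip
Dir SE: first cell '.' (not opp) -> no flip
All flips: (2,4) (3,4)

Answer: ........
....B...
....B...
..BWBW..
.BBBB...
....B...
........
........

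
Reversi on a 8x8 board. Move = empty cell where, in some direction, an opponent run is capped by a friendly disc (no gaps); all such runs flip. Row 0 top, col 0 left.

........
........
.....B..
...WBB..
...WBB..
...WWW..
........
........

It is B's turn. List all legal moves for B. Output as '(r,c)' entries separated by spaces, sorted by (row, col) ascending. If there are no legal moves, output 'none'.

(2,2): flips 1 -> legal
(2,3): no bracket -> illegal
(2,4): no bracket -> illegal
(3,2): flips 1 -> legal
(4,2): flips 1 -> legal
(4,6): no bracket -> illegal
(5,2): flips 1 -> legal
(5,6): no bracket -> illegal
(6,2): flips 1 -> legal
(6,3): flips 1 -> legal
(6,4): flips 1 -> legal
(6,5): flips 1 -> legal
(6,6): flips 1 -> legal

Answer: (2,2) (3,2) (4,2) (5,2) (6,2) (6,3) (6,4) (6,5) (6,6)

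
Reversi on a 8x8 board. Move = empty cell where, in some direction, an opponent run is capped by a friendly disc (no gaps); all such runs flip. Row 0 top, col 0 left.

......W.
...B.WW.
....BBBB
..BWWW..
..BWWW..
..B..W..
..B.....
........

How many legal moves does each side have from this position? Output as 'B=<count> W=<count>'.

-- B to move --
(0,4): flips 1 -> legal
(0,5): flips 2 -> legal
(0,7): flips 1 -> legal
(1,4): no bracket -> illegal
(1,7): no bracket -> illegal
(2,2): no bracket -> illegal
(2,3): no bracket -> illegal
(3,6): flips 3 -> legal
(4,6): flips 4 -> legal
(5,3): flips 2 -> legal
(5,4): flips 3 -> legal
(5,6): no bracket -> illegal
(6,4): no bracket -> illegal
(6,5): flips 3 -> legal
(6,6): no bracket -> illegal
B mobility = 8
-- W to move --
(0,2): flips 2 -> legal
(0,3): no bracket -> illegal
(0,4): no bracket -> illegal
(1,2): no bracket -> illegal
(1,4): flips 1 -> legal
(1,7): flips 1 -> legal
(2,1): flips 1 -> legal
(2,2): no bracket -> illegal
(2,3): no bracket -> illegal
(3,1): flips 1 -> legal
(3,6): flips 1 -> legal
(3,7): flips 1 -> legal
(4,1): flips 1 -> legal
(5,1): flips 1 -> legal
(5,3): no bracket -> illegal
(6,1): flips 1 -> legal
(6,3): no bracket -> illegal
(7,1): no bracket -> illegal
(7,2): no bracket -> illegal
(7,3): no bracket -> illegal
W mobility = 10

Answer: B=8 W=10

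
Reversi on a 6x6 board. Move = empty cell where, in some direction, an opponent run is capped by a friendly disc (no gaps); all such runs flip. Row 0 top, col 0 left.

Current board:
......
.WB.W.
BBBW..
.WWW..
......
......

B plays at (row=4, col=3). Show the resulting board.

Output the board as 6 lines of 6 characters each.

Answer: ......
.WB.W.
BBBW..
.WBW..
...B..
......

Derivation:
Place B at (4,3); scan 8 dirs for brackets.
Dir NW: opp run (3,2) capped by B -> flip
Dir N: opp run (3,3) (2,3), next='.' -> no flip
Dir NE: first cell '.' (not opp) -> no flip
Dir W: first cell '.' (not opp) -> no flip
Dir E: first cell '.' (not opp) -> no flip
Dir SW: first cell '.' (not opp) -> no flip
Dir S: first cell '.' (not opp) -> no flip
Dir SE: first cell '.' (not opp) -> no flip
All flips: (3,2)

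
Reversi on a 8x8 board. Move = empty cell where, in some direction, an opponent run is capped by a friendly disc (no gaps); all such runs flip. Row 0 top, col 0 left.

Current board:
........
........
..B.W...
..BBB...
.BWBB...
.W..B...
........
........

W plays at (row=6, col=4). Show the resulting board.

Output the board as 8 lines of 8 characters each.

Answer: ........
........
..B.W...
..BBW...
.BWBW...
.W..W...
....W...
........

Derivation:
Place W at (6,4); scan 8 dirs for brackets.
Dir NW: first cell '.' (not opp) -> no flip
Dir N: opp run (5,4) (4,4) (3,4) capped by W -> flip
Dir NE: first cell '.' (not opp) -> no flip
Dir W: first cell '.' (not opp) -> no flip
Dir E: first cell '.' (not opp) -> no flip
Dir SW: first cell '.' (not opp) -> no flip
Dir S: first cell '.' (not opp) -> no flip
Dir SE: first cell '.' (not opp) -> no flip
All flips: (3,4) (4,4) (5,4)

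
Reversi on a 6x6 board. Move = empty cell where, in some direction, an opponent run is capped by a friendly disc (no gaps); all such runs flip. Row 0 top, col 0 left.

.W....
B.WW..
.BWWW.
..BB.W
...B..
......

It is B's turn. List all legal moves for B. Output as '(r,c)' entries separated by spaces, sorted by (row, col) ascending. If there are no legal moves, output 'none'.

(0,0): no bracket -> illegal
(0,2): flips 2 -> legal
(0,3): flips 3 -> legal
(0,4): no bracket -> illegal
(1,1): flips 1 -> legal
(1,4): flips 1 -> legal
(1,5): flips 1 -> legal
(2,5): flips 3 -> legal
(3,1): no bracket -> illegal
(3,4): no bracket -> illegal
(4,4): no bracket -> illegal
(4,5): no bracket -> illegal

Answer: (0,2) (0,3) (1,1) (1,4) (1,5) (2,5)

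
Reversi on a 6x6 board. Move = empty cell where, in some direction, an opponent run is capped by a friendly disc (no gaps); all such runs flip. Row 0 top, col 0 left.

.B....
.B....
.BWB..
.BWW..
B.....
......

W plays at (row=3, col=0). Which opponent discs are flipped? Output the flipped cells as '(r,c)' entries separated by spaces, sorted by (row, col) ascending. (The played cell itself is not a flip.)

Dir NW: edge -> no flip
Dir N: first cell '.' (not opp) -> no flip
Dir NE: opp run (2,1), next='.' -> no flip
Dir W: edge -> no flip
Dir E: opp run (3,1) capped by W -> flip
Dir SW: edge -> no flip
Dir S: opp run (4,0), next='.' -> no flip
Dir SE: first cell '.' (not opp) -> no flip

Answer: (3,1)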